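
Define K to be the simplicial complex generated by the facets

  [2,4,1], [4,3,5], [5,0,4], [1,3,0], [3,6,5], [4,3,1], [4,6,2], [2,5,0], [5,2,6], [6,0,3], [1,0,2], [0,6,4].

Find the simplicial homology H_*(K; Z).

Fix the vertex order 0 < 1 < 2 < 3 < 4 < 5 < 6 and write every simplex with vertices in increasing order. Then dim K = 2 and the simplices of K are:

  0-simplices (7): [0], [1], [2], [3], [4], [5], [6]
  1-simplices (18): [0,1], [0,2], [0,3], [0,4], [0,5], [0,6], [1,2], [1,3], [1,4], [2,4], [2,5], [2,6], [3,4], [3,5], [3,6], [4,5], [4,6], [5,6]
  2-simplices (12): [0,1,2], [0,1,3], [0,2,5], [0,3,6], [0,4,5], [0,4,6], [1,2,4], [1,3,4], [2,4,6], [2,5,6], [3,4,5], [3,5,6]

giving chain groups C_0 ≅ Z^7, C_1 ≅ Z^18, C_2 ≅ Z^12.

∂_1: C_1 → C_0 maps an edge to its endpoints' difference, ∂[p,q] = q − p. For instance
  ∂[0,4] = [4] − [0].
The resulting 7×18 matrix has rank 6, and its Smith normal form has invariant factors (1,1,1,1,1,1).

Boundary ∂_2: C_2 → C_1 sends each 2-simplex [p,q,r] to [q,r] − [p,r] + [p,q]. For instance
  ∂[0,4,6] = [4,6] − [0,6] + [0,4],
  ∂[0,1,3] = [1,3] − [0,3] + [0,1].
As a 18×12 matrix over Z this has rank 12, with invariant factors (1,1,1,1,1,1,1,1,1,1,1,2).

Now H_k = ker ∂_k / im ∂_{k+1}, so:

  H_0: rank C_0 − rank ∂_1 = 7 − 6 = 1, and the invariant factors of ∂_1 are all 1, so H_0 = Z.
  H_1: rank ker ∂_1 − rank ∂_2 = (18 − 6) − 12 = 0, and ∂_2 has invariant factor 2 > 1, so H_1 = Z/2.
  H_2: rank ker ∂_2 − rank ∂_3 = (12 − 12) − 0 = 0, and there is no ∂_3, so H_2 = 0.

H_0 ≅ Z,  H_1 ≅ Z/2,  H_2 = 0.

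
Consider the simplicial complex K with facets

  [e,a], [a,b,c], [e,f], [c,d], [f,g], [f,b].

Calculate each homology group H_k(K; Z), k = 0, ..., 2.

Take the total order a < b < c < d < e < f < g on the vertex set. Then K (dimension 2) consists of the simplices:

  0-simplices (7): a, b, c, d, e, f, g
  1-simplices (8): ab, ac, ae, bc, bf, cd, ef, fg
  2-simplices (1): abc

so the chain groups are C_0 ≅ Z^7, C_1 ≅ Z^8, C_2 ≅ Z^1.

The boundary map ∂_1: C_1 → C_0 maps an edge to its endpoints' difference, ∂[p,q] = q − p. For instance
  ∂fg = g − f.
This gives a 7×8 integer matrix of rank 6; reducing to Smith normal form yields diagonal entries (1,1,1,1,1,1).

∂_2: C_2 → C_1 sends each 2-simplex [p,q,r] to [q,r] − [p,r] + [p,q]. For instance
  ∂abc = bc − ac + ab.
This gives a 8×1 integer matrix of rank 1; reducing to Smith normal form yields diagonal entries (1).

Now H_k = ker ∂_k / im ∂_{k+1}, so:

  H_0: rank C_0 − rank ∂_1 = 7 − 6 = 1, and the invariant factors of ∂_1 are all 1, so H_0 ≅ Z.
  H_1: rank ker ∂_1 − rank ∂_2 = (8 − 6) − 1 = 1, and the invariant factors of ∂_2 are all 1, so H_1 ≅ Z.
  H_2: rank ker ∂_2 − rank ∂_3 = (1 − 1) − 0 = 0, and there is no ∂_3, so H_2 ≅ 0.

As a check, the Euler characteristic is 7 − 8 + 1 = 0, which agrees with 1 − 1 + 0 = 0.

H_0 = Z,  H_1 = Z,  H_2 = 0.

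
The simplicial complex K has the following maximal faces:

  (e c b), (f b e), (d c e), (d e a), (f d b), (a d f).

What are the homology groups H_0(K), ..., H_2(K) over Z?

H_0 ≅ Z,  H_1 ≅ Z,  H_2 = 0.

K has 6 vertices, 12 edges, 6 triangles.
rank ∂_0 = 0, rank ∂_1 = 5 ⇒ b_0 = 6 − 0 − 5 = 1; all invariant factors of ∂_1 are 1 so no torsion. So H_0 = Z.
rank ∂_1 = 5, rank ∂_2 = 6 ⇒ b_1 = 12 − 5 − 6 = 1; all invariant factors of ∂_2 are 1 so no torsion. So H_1 = Z.
rank ∂_2 = 6, rank ∂_3 = 0 ⇒ b_2 = 6 − 6 − 0 = 0. So H_2 = 0.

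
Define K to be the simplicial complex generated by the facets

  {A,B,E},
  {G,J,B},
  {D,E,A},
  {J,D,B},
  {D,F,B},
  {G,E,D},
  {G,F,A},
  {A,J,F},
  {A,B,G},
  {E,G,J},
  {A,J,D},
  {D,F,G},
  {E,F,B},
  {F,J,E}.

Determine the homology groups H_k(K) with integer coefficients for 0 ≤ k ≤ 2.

Order the vertices as A < B < D < E < F < G < J. Listing each simplex with vertices in this order, K has dimension 2 with simplices:

  0-simplices (7): A, B, D, E, F, G, J
  1-simplices (21): AB, AD, AE, AF, AG, AJ, BD, BE, BF, BG, BJ, DE, DF, DG, DJ, EF, EG, EJ, FG, FJ, GJ
  2-simplices (14): ABE, ABG, ADE, ADJ, AFG, AFJ, BDF, BDJ, BEF, BGJ, DEG, DFG, EFJ, EGJ

giving chain groups C_0 ≅ Z^7, C_1 ≅ Z^21, C_2 ≅ Z^14.

The boundary map ∂_1: C_1 → C_0 sends each edge [p,q] (with p < q) to q − p.
The 7×21 boundary matrix has rank 6 and Smith normal form diag(1,1,1,1,1,1).

∂_2: C_2 → C_1 acts by ∂[p,q,r] = [q,r] − [p,r] + [p,q]. For instance
  ∂DFG = FG − DG + DF,
  ∂BGJ = GJ − BJ + BG.
This gives a 21×14 integer matrix of rank 13; reducing to Smith normal form yields diagonal entries (1,1,1,1,1,1,1,1,1,1,1,1,1).

From H_k ≅ ker(∂_k) / im(∂_{k+1}) we obtain:

  H_0: rank C_0 − rank ∂_1 = 7 − 6 = 1, and the invariant factors of ∂_1 are all 1, so H_0 = Z.
  H_1: rank ker ∂_1 − rank ∂_2 = (21 − 6) − 13 = 2, and the invariant factors of ∂_2 are all 1, so H_1 = Z^2.
  H_2: rank ker ∂_2 − rank ∂_3 = (14 − 13) − 0 = 1, and there is no ∂_3, so H_2 = Z.

As a check, the Euler characteristic is 7 − 21 + 14 = 0, which agrees with 1 − 2 + 1 = 0.

H_0 = Z,  H_1 = Z^2,  H_2 = Z.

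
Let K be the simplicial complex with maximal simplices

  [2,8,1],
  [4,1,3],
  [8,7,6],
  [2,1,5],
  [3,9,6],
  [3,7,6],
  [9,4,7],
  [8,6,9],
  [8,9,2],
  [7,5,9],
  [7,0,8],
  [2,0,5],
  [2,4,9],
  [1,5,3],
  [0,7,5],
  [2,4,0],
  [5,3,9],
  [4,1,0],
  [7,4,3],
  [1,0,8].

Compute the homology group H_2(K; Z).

Take the total order 0 < 1 < 2 < 3 < 4 < 5 < 6 < 7 < 8 < 9 on the vertex set. Then K (dimension 2) consists of the simplices:

  0-simplices (10): [0], [1], [2], [3], [4], [5], [6], [7], [8], [9]
  1-simplices (30): (30 of them)
  2-simplices (20): (20 of them)

Hence C_0 ≅ Z^10, C_1 ≅ Z^30, C_2 ≅ Z^20.

Boundary ∂_1: C_1 → C_0 sends each edge [p,q] (with p < q) to q − p.
The 10×30 boundary matrix has rank 9 and Smith normal form diag(1,1,1,1,1,1,1,1,1).

The boundary map ∂_2: C_2 → C_1 sends each 2-simplex [p,q,r] to [q,r] − [p,r] + [p,q]. For instance
  ∂[2,8,9] = [8,9] − [2,9] + [2,8],
  ∂[1,3,4] = [3,4] − [1,4] + [1,3].
This gives a 30×20 integer matrix of rank 20; reducing to Smith normal form yields diagonal entries (1,1,1,1,1,1,1,1,1,1,1,1,1,1,1,1,1,1,1,2).

Reading off H_k = ker ∂_k / im ∂_{k+1}:

  H_2: rank ker ∂_2 − rank ∂_3 = (20 − 20) − 0 = 0, and there is no ∂_3, so H_2 = 0.

(K is a triangulation of the Klein bottle.)

H_2 ≅ 0.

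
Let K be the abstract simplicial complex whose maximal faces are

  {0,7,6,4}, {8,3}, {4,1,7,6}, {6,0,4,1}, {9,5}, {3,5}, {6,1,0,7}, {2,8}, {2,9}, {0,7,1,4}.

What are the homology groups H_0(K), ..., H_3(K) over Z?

Fix the vertex order 0 < 1 < 2 < 3 < 4 < 5 < 6 < 7 < 8 < 9 and write every simplex with vertices in increasing order. Then dim K = 3 and the simplices of K are:

  0-simplices (10): [0], [1], [2], [3], [4], [5], [6], [7], [8], [9]
  1-simplices (15): [0,1], [0,4], [0,6], [0,7], [1,4], [1,6], [1,7], [2,8], [2,9], [3,5], [3,8], [4,6], [4,7], [5,9], [6,7]
  2-simplices (10): [0,1,4], [0,1,6], [0,1,7], [0,4,6], [0,4,7], [0,6,7], [1,4,6], [1,4,7], [1,6,7], [4,6,7]
  3-simplices (5): [0,1,4,6], [0,1,4,7], [0,1,6,7], [0,4,6,7], [1,4,6,7]

so the chain groups are C_0 ≅ Z^10, C_1 ≅ Z^15, C_2 ≅ Z^10, C_3 ≅ Z^5.

The boundary map ∂_1: C_1 → C_0 is given by ∂[p,q] = [q] − [p].
As a 10×15 matrix over Z this has rank 8, with invariant factors (1,1,1,1,1,1,1,1).

∂_2: C_2 → C_1 acts by ∂[p,q,r] = [q,r] − [p,r] + [p,q]. For instance
  ∂[0,6,7] = [6,7] − [0,7] + [0,6],
  ∂[0,1,7] = [1,7] − [0,7] + [0,1].
This gives a 15×10 integer matrix of rank 6; reducing to Smith normal form yields diagonal entries (1,1,1,1,1,1).

Boundary ∂_3: C_3 → C_2 sends each 3-simplex σ to the alternating sum Σ_i (−1)^i (σ with its i-th vertex removed). For instance
  ∂[0,1,4,7] = [1,4,7] − [0,4,7] + [0,1,7] − [0,1,4],
  ∂[1,4,6,7] = [4,6,7] − [1,6,7] + [1,4,7] − [1,4,6].
The resulting 10×5 matrix has rank 4, and its Smith normal form has invariant factors (1,1,1,1).

Now H_k = ker ∂_k / im ∂_{k+1}, so:

  H_0: rank C_0 − rank ∂_1 = 10 − 8 = 2, and the invariant factors of ∂_1 are all 1, so H_0 ≅ Z^2.
  H_1: rank ker ∂_1 − rank ∂_2 = (15 − 8) − 6 = 1, and the invariant factors of ∂_2 are all 1, so H_1 ≅ Z.
  H_2: rank ker ∂_2 − rank ∂_3 = (10 − 6) − 4 = 0, and the invariant factors of ∂_3 are all 1, so H_2 ≅ 0.
  H_3: rank ker ∂_3 − rank ∂_4 = (5 − 4) − 0 = 1, and there is no ∂_4, so H_3 ≅ Z.

(K is a triangulation of the disjoint union of the circle S^1 and the 3-sphere S^3.)

H_0 ≅ Z^2,  H_1 ≅ Z,  H_2 = 0,  H_3 ≅ Z.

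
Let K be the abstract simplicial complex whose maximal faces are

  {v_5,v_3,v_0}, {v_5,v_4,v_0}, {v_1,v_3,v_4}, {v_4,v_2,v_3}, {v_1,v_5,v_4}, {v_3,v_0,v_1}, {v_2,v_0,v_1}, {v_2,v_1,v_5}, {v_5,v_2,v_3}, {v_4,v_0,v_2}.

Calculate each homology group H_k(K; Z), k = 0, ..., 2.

Order the vertices as v_0 < v_1 < v_2 < v_3 < v_4 < v_5. Listing each simplex with vertices in this order, K has dimension 2 with simplices:

  0-simplices (6): [v_0], [v_1], [v_2], [v_3], [v_4], [v_5]
  1-simplices (15): (15 of them)
  2-simplices (10): [v_0,v_1,v_2], [v_0,v_1,v_3], [v_0,v_2,v_4], [v_0,v_3,v_5], [v_0,v_4,v_5], [v_1,v_2,v_5], [v_1,v_3,v_4], [v_1,v_4,v_5], [v_2,v_3,v_4], [v_2,v_3,v_5]

so the chain groups are C_0 ≅ Z^6, C_1 ≅ Z^15, C_2 ≅ Z^10.

The boundary map ∂_1: C_1 → C_0 is given by ∂[p,q] = [q] − [p].
This gives a 6×15 integer matrix of rank 5; reducing to Smith normal form yields diagonal entries (1,1,1,1,1).

Boundary ∂_2: C_2 → C_1 sends each 2-simplex [p,q,r] to [q,r] − [p,r] + [p,q]. For instance
  ∂[v_2,v_3,v_5] = [v_3,v_5] − [v_2,v_5] + [v_2,v_3],
  ∂[v_0,v_2,v_4] = [v_2,v_4] − [v_0,v_4] + [v_0,v_2].
As a 15×10 matrix over Z this has rank 10, with invariant factors (1,1,1,1,1,1,1,1,1,2).

Computing H_k = (kernel of ∂_k) / (image of ∂_{k+1}):

  H_0: rank C_0 − rank ∂_1 = 6 − 5 = 1, and the invariant factors of ∂_1 are all 1, so H_0 = Z.
  H_1: rank ker ∂_1 − rank ∂_2 = (15 − 5) − 10 = 0, and ∂_2 has invariant factor 2 > 1, so H_1 = Z/2.
  H_2: rank ker ∂_2 − rank ∂_3 = (10 − 10) − 0 = 0, and there is no ∂_3, so H_2 = 0.

H_0 = Z,  H_1 = Z/2,  H_2 = 0.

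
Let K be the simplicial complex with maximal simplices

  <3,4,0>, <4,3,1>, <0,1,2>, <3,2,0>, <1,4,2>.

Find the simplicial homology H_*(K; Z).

K has 5 vertices, 10 edges, 5 triangles.
rank ∂_0 = 0, rank ∂_1 = 4 ⇒ b_0 = 5 − 0 − 4 = 1; all invariant factors of ∂_1 are 1 so no torsion. So H_0 ≅ Z.
rank ∂_1 = 4, rank ∂_2 = 5 ⇒ b_1 = 10 − 4 − 5 = 1; all invariant factors of ∂_2 are 1 so no torsion. So H_1 ≅ Z.
rank ∂_2 = 5, rank ∂_3 = 0 ⇒ b_2 = 5 − 5 − 0 = 0. So H_2 ≅ 0.

H_0 ≅ Z,  H_1 ≅ Z,  H_2 = 0.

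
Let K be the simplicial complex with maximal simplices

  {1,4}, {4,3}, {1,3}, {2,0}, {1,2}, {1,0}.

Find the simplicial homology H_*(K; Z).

Fix the vertex order 0 < 1 < 2 < 3 < 4 and write every simplex with vertices in increasing order. Then dim K = 1 and the simplices of K are:

  0-simplices (5): [0], [1], [2], [3], [4]
  1-simplices (6): [0,1], [0,2], [1,2], [1,3], [1,4], [3,4]

Hence C_0 ≅ Z^5, C_1 ≅ Z^6.

The boundary map ∂_1: C_1 → C_0 maps an edge to its endpoints' difference, ∂[p,q] = q − p. For instance
  ∂[0,2] = [2] − [0].
The resulting 5×6 matrix has rank 4, and its Smith normal form has invariant factors (1,1,1,1).

From H_k ≅ ker(∂_k) / im(∂_{k+1}) we obtain:

  H_0: rank C_0 − rank ∂_1 = 5 − 4 = 1, and the invariant factors of ∂_1 are all 1, so H_0 = Z.
  H_1: rank ker ∂_1 − rank ∂_2 = (6 − 4) − 0 = 2, and there is no ∂_2, so H_1 = Z^2.

As a check, the Euler characteristic is 5 − 6 = -1, which agrees with 1 − 2 = -1.

H_0 = Z,  H_1 = Z^2.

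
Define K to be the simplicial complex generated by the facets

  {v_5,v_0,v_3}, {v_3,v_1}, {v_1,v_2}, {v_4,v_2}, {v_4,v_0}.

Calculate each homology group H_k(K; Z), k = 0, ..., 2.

H_0 = Z,  H_1 = Z,  H_2 = 0.

Fix the vertex order v_0 < v_1 < v_2 < v_3 < v_4 < v_5 and write every simplex with vertices in increasing order. Then dim K = 2 and the simplices of K are:

  0-simplices (6): [v_0], [v_1], [v_2], [v_3], [v_4], [v_5]
  1-simplices (7): [v_0,v_3], [v_0,v_4], [v_0,v_5], [v_1,v_2], [v_1,v_3], [v_2,v_4], [v_3,v_5]
  2-simplices (1): [v_0,v_3,v_5]

so the chain groups are C_0 ≅ Z^6, C_1 ≅ Z^7, C_2 ≅ Z^1.

∂_1: C_1 → C_0 maps an edge to its endpoints' difference, ∂[p,q] = q − p. For instance
  ∂[v_1,v_3] = [v_3] − [v_1].
The resulting 6×7 matrix has rank 5, and its Smith normal form has invariant factors (1,1,1,1,1).

∂_2: C_2 → C_1 sends each 2-simplex [p,q,r] to [q,r] − [p,r] + [p,q]. For instance
  ∂[v_0,v_3,v_5] = [v_3,v_5] − [v_0,v_5] + [v_0,v_3].
The 7×1 boundary matrix has rank 1 and Smith normal form diag(1).

Reading off H_k = ker ∂_k / im ∂_{k+1}:

  H_0: rank C_0 − rank ∂_1 = 6 − 5 = 1, and the invariant factors of ∂_1 are all 1, so H_0 = Z.
  H_1: rank ker ∂_1 − rank ∂_2 = (7 − 5) − 1 = 1, and the invariant factors of ∂_2 are all 1, so H_1 = Z.
  H_2: rank ker ∂_2 − rank ∂_3 = (1 − 1) − 0 = 0, and there is no ∂_3, so H_2 = 0.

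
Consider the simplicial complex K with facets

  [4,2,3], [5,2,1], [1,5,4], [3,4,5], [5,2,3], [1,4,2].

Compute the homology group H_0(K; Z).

Order the vertices as 1 < 2 < 3 < 4 < 5. Listing each simplex with vertices in this order, K has dimension 2 with simplices:

  0-simplices (5): [1], [2], [3], [4], [5]
  1-simplices (9): [1,2], [1,4], [1,5], [2,3], [2,4], [2,5], [3,4], [3,5], [4,5]
  2-simplices (6): [1,2,4], [1,2,5], [1,4,5], [2,3,4], [2,3,5], [3,4,5]

giving chain groups C_0 ≅ Z^5, C_1 ≅ Z^9, C_2 ≅ Z^6.

Boundary ∂_1: C_1 → C_0 is given by ∂[p,q] = [q] − [p]. For instance
  ∂[1,5] = [5] − [1].
This gives a 5×9 integer matrix of rank 4; reducing to Smith normal form yields diagonal entries (1,1,1,1).

The boundary map ∂_2: C_2 → C_1 sends each 2-simplex [p,q,r] to [q,r] − [p,r] + [p,q]. For instance
  ∂[3,4,5] = [4,5] − [3,5] + [3,4],
  ∂[1,2,5] = [2,5] − [1,5] + [1,2].
The resulting 9×6 matrix has rank 5, and its Smith normal form has invariant factors (1,1,1,1,1).

Now H_k = ker ∂_k / im ∂_{k+1}, so:

  H_0: rank C_0 − rank ∂_1 = 5 − 4 = 1, and the invariant factors of ∂_1 are all 1, so H_0 ≅ Z.

H_0 ≅ Z.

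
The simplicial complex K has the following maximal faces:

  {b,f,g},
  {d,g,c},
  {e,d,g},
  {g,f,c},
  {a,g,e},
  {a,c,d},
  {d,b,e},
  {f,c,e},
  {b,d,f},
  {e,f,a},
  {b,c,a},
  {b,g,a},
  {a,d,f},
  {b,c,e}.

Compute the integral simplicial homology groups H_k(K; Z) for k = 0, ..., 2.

Order the vertices as a < b < c < d < e < f < g. Listing each simplex with vertices in this order, K has dimension 2 with simplices:

  0-simplices (7): a, b, c, d, e, f, g
  1-simplices (21): ab, ac, ad, ae, af, ag, bc, bd, be, bf, bg, cd, ce, cf, cg, de, df, dg, ef, eg, fg
  2-simplices (14): abc, abg, acd, adf, aef, aeg, bce, bde, bdf, bfg, cdg, cef, cfg, deg

Hence C_0 ≅ Z^7, C_1 ≅ Z^21, C_2 ≅ Z^14.

The boundary map ∂_1: C_1 → C_0 sends each edge [p,q] (with p < q) to q − p. For instance
  ∂bc = c − b.
This gives a 7×21 integer matrix of rank 6; reducing to Smith normal form yields diagonal entries (1,1,1,1,1,1).

The boundary map ∂_2: C_2 → C_1 maps a triangle to the signed sum of its edges. For instance
  ∂bfg = fg − bg + bf,
  ∂acd = cd − ad + ac.
As a 21×14 matrix over Z this has rank 13, with invariant factors (1,1,1,1,1,1,1,1,1,1,1,1,1).

From H_k ≅ ker(∂_k) / im(∂_{k+1}) we obtain:

  H_0: rank C_0 − rank ∂_1 = 7 − 6 = 1, and the invariant factors of ∂_1 are all 1, so H_0 = Z.
  H_1: rank ker ∂_1 − rank ∂_2 = (21 − 6) − 13 = 2, and the invariant factors of ∂_2 are all 1, so H_1 = Z^2.
  H_2: rank ker ∂_2 − rank ∂_3 = (14 − 13) − 0 = 1, and there is no ∂_3, so H_2 = Z.

As a check, the Euler characteristic is 7 − 21 + 14 = 0, which agrees with 1 − 2 + 1 = 0.

H_0 = Z,  H_1 = Z^2,  H_2 = Z.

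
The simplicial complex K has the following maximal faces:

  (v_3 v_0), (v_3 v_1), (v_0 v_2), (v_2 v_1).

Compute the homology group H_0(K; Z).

Order the vertices as v_0 < v_1 < v_2 < v_3. Listing each simplex with vertices in this order, K has dimension 1 with simplices:

  0-simplices (4): [v_0], [v_1], [v_2], [v_3]
  1-simplices (4): [v_0,v_2], [v_0,v_3], [v_1,v_2], [v_1,v_3]

giving chain groups C_0 ≅ Z^4, C_1 ≅ Z^4.

The boundary map ∂_1: C_1 → C_0 is given by ∂[p,q] = [q] − [p]. For instance
  ∂[v_0,v_3] = [v_3] − [v_0].
This gives a 4×4 integer matrix of rank 3; reducing to Smith normal form yields diagonal entries (1,1,1).

Reading off H_k = ker ∂_k / im ∂_{k+1}:

  H_0: rank C_0 − rank ∂_1 = 4 − 3 = 1, and the invariant factors of ∂_1 are all 1, so H_0 = Z.

H_0 = Z.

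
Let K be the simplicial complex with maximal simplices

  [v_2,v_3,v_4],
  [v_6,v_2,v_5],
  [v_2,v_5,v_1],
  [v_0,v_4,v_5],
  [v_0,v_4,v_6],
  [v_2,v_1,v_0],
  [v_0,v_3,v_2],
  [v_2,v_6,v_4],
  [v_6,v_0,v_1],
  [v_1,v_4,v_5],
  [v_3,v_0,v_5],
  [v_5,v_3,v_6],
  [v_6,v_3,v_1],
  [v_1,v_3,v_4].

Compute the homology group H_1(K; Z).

K has 7 vertices, 21 edges, 14 triangles.
rank ∂_1 = 6, rank ∂_2 = 13 ⇒ b_1 = 21 − 6 − 13 = 2; all invariant factors of ∂_2 are 1 so no torsion. So H_1 ≅ Z^2.

H_1 ≅ Z^2.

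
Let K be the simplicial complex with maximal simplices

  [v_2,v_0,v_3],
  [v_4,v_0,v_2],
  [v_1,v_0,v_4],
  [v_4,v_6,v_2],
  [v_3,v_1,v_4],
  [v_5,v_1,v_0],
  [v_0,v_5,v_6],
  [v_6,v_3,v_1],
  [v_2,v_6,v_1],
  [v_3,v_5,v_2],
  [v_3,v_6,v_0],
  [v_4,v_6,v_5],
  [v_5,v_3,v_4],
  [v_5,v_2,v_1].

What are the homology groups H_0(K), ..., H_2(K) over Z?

H_0 = Z,  H_1 = Z^2,  H_2 = Z.

Order the vertices as v_0 < v_1 < v_2 < v_3 < v_4 < v_5 < v_6. Listing each simplex with vertices in this order, K has dimension 2 with simplices:

  0-simplices (7): [v_0], [v_1], [v_2], [v_3], [v_4], [v_5], [v_6]
  1-simplices (21): (21 of them)
  2-simplices (14): (14 of them)

giving chain groups C_0 ≅ Z^7, C_1 ≅ Z^21, C_2 ≅ Z^14.

The boundary map ∂_1: C_1 → C_0 maps an edge to its endpoints' difference, ∂[p,q] = q − p. For instance
  ∂[v_1,v_4] = [v_4] − [v_1].
The resulting 7×21 matrix has rank 6, and its Smith normal form has invariant factors (1,1,1,1,1,1).

The boundary map ∂_2: C_2 → C_1 maps a triangle to the signed sum of its edges. For instance
  ∂[v_2,v_3,v_5] = [v_3,v_5] − [v_2,v_5] + [v_2,v_3],
  ∂[v_4,v_5,v_6] = [v_5,v_6] − [v_4,v_6] + [v_4,v_5].
The 21×14 boundary matrix has rank 13 and Smith normal form diag(1,1,1,1,1,1,1,1,1,1,1,1,1).

From H_k ≅ ker(∂_k) / im(∂_{k+1}) we obtain:

  H_0: rank C_0 − rank ∂_1 = 7 − 6 = 1, and the invariant factors of ∂_1 are all 1, so H_0 ≅ Z.
  H_1: rank ker ∂_1 − rank ∂_2 = (21 − 6) − 13 = 2, and the invariant factors of ∂_2 are all 1, so H_1 ≅ Z^2.
  H_2: rank ker ∂_2 − rank ∂_3 = (14 − 13) − 0 = 1, and there is no ∂_3, so H_2 ≅ Z.

As a check, the Euler characteristic is 7 − 21 + 14 = 0, which agrees with 1 − 2 + 1 = 0.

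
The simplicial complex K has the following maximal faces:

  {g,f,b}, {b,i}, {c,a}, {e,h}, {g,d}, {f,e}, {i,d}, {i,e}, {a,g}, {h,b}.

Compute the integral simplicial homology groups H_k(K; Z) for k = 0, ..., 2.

H_0 ≅ Z,  H_1 ≅ Z^3,  H_2 = 0.

We work with the vertex ordering a < b < c < d < e < f < g < h < i. The simplices of K, each written with vertices in increasing order, are:

  0-simplices (9): a, b, c, d, e, f, g, h, i
  1-simplices (12): ac, ag, bf, bg, bh, bi, dg, di, ef, eh, ei, fg
  2-simplices (1): bfg

so the chain groups are C_0 ≅ Z^9, C_1 ≅ Z^12, C_2 ≅ Z^1.

∂_1: C_1 → C_0 maps an edge to its endpoints' difference, ∂[p,q] = q − p. For instance
  ∂bg = g − b.
As a 9×12 matrix over Z this has rank 8, with invariant factors (1,1,1,1,1,1,1,1).

The boundary map ∂_2: C_2 → C_1 sends each 2-simplex [p,q,r] to [q,r] − [p,r] + [p,q]. For instance
  ∂bfg = fg − bg + bf.
This gives a 12×1 integer matrix of rank 1; reducing to Smith normal form yields diagonal entries (1).

Now H_k = ker ∂_k / im ∂_{k+1}, so:

  H_0: rank C_0 − rank ∂_1 = 9 − 8 = 1, and the invariant factors of ∂_1 are all 1, so H_0 = Z.
  H_1: rank ker ∂_1 − rank ∂_2 = (12 − 8) − 1 = 3, and the invariant factors of ∂_2 are all 1, so H_1 = Z^3.
  H_2: rank ker ∂_2 − rank ∂_3 = (1 − 1) − 0 = 0, and there is no ∂_3, so H_2 = 0.

As a check, the Euler characteristic is 9 − 12 + 1 = -2, which agrees with 1 − 3 + 0 = -2.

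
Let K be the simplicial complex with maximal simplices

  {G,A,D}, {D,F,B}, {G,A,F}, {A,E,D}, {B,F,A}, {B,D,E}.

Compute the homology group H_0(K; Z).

We work with the vertex ordering A < B < D < E < F < G. The simplices of K, each written with vertices in increasing order, are:

  0-simplices (6): A, B, D, E, F, G
  1-simplices (12): AB, AD, AE, AF, AG, BD, BE, BF, DE, DF, DG, FG
  2-simplices (6): ABF, ADE, ADG, AFG, BDE, BDF

so the chain groups are C_0 ≅ Z^6, C_1 ≅ Z^12, C_2 ≅ Z^6.

Boundary ∂_1: C_1 → C_0 maps an edge to its endpoints' difference, ∂[p,q] = q − p. For instance
  ∂AD = D − A.
The 6×12 boundary matrix has rank 5 and Smith normal form diag(1,1,1,1,1).

∂_2: C_2 → C_1 sends each 2-simplex [p,q,r] to [q,r] − [p,r] + [p,q]. For instance
  ∂ABF = BF − AF + AB,
  ∂ADG = DG − AG + AD.
The resulting 12×6 matrix has rank 6, and its Smith normal form has invariant factors (1,1,1,1,1,1).

From H_k ≅ ker(∂_k) / im(∂_{k+1}) we obtain:

  H_0: rank C_0 − rank ∂_1 = 6 − 5 = 1, and the invariant factors of ∂_1 are all 1, so H_0 = Z.

H_0 ≅ Z.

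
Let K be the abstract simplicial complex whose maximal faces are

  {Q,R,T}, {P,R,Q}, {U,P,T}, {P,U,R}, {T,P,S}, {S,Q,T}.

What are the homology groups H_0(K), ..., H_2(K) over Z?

Fix the vertex order P < Q < R < S < T < U and write every simplex with vertices in increasing order. Then dim K = 2 and the simplices of K are:

  0-simplices (6): P, Q, R, S, T, U
  1-simplices (12): PQ, PR, PS, PT, PU, QR, QS, QT, RT, RU, ST, TU
  2-simplices (6): PQR, PRU, PST, PTU, QRT, QST

Hence C_0 ≅ Z^6, C_1 ≅ Z^12, C_2 ≅ Z^6.

The boundary map ∂_1: C_1 → C_0 maps an edge to its endpoints' difference, ∂[p,q] = q − p. For instance
  ∂QR = R − Q.
This gives a 6×12 integer matrix of rank 5; reducing to Smith normal form yields diagonal entries (1,1,1,1,1).

The boundary map ∂_2: C_2 → C_1 acts by ∂[p,q,r] = [q,r] − [p,r] + [p,q]. For instance
  ∂QST = ST − QT + QS,
  ∂PTU = TU − PU + PT.
The 12×6 boundary matrix has rank 6 and Smith normal form diag(1,1,1,1,1,1).

Now H_k = ker ∂_k / im ∂_{k+1}, so:

  H_0: rank C_0 − rank ∂_1 = 6 − 5 = 1, and the invariant factors of ∂_1 are all 1, so H_0 ≅ Z.
  H_1: rank ker ∂_1 − rank ∂_2 = (12 − 5) − 6 = 1, and the invariant factors of ∂_2 are all 1, so H_1 ≅ Z.
  H_2: rank ker ∂_2 − rank ∂_3 = (6 − 6) − 0 = 0, and there is no ∂_3, so H_2 ≅ 0.

As a check, the Euler characteristic is 6 − 12 + 6 = 0, which agrees with 1 − 1 + 0 = 0.

H_0 = Z,  H_1 = Z,  H_2 = 0.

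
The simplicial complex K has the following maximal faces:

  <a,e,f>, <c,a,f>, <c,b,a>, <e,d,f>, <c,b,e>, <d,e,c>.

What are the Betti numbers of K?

b_0 = 1, b_1 = 1, b_2 = 0.

Order the vertices as a < b < c < d < e < f. Listing each simplex with vertices in this order, K has dimension 2 with simplices:

  0-simplices (6): a, b, c, d, e, f
  1-simplices (12): ab, ac, ae, af, bc, be, cd, ce, cf, de, df, ef
  2-simplices (6): abc, acf, aef, bce, cde, def

giving chain groups C_0 ≅ Z^6, C_1 ≅ Z^12, C_2 ≅ Z^6.

Boundary ∂_1: C_1 → C_0 is given by ∂[p,q] = [q] − [p].
The 6×12 boundary matrix has rank 5 and Smith normal form diag(1,1,1,1,1).

Boundary ∂_2: C_2 → C_1 sends each 2-simplex [p,q,r] to [q,r] − [p,r] + [p,q]. For instance
  ∂aef = ef − af + ae,
  ∂bce = ce − be + bc.
The 12×6 boundary matrix has rank 6 and Smith normal form diag(1,1,1,1,1,1).

From H_k ≅ ker(∂_k) / im(∂_{k+1}) we obtain:

  H_0: rank C_0 − rank ∂_1 = 6 − 5 = 1, and the invariant factors of ∂_1 are all 1, so H_0 ≅ Z.
  H_1: rank ker ∂_1 − rank ∂_2 = (12 − 5) − 6 = 1, and the invariant factors of ∂_2 are all 1, so H_1 ≅ Z.
  H_2: rank ker ∂_2 − rank ∂_3 = (6 − 6) − 0 = 0, and there is no ∂_3, so H_2 ≅ 0.

As a check, the Euler characteristic is 6 − 12 + 6 = 0, which agrees with 1 − 1 + 0 = 0.
(K is a triangulation of the cylinder S^1 x I.)

Hence the Betti numbers are b_0 = 1, b_1 = 1, b_2 = 0.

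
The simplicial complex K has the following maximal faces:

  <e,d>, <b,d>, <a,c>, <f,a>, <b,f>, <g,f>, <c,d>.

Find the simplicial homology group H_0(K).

H_0 ≅ Z.

K has 7 vertices, 7 edges.
rank ∂_0 = 0, rank ∂_1 = 6 ⇒ b_0 = 7 − 0 − 6 = 1; all invariant factors of ∂_1 are 1 so no torsion. So H_0 = Z.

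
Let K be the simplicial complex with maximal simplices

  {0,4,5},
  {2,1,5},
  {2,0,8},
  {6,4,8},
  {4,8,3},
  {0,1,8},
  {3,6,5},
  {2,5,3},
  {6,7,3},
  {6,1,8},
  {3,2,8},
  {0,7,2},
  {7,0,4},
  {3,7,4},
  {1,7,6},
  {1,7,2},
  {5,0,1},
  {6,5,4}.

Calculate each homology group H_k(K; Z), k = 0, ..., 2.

H_0 = Z,  H_1 = Z ⊕ Z/2,  H_2 = 0.

We work with the vertex ordering 0 < 1 < 2 < 3 < 4 < 5 < 6 < 7 < 8. The simplices of K, each written with vertices in increasing order, are:

  0-simplices (9): [0], [1], [2], [3], [4], [5], [6], [7], [8]
  1-simplices (27): (27 of them)
  2-simplices (18): [0,1,5], [0,1,8], [0,2,7], [0,2,8], [0,4,5], [0,4,7], [1,2,5], [1,2,7], [1,6,7], [1,6,8], [2,3,5], [2,3,8], [3,4,7], [3,4,8], [3,5,6], [3,6,7], [4,5,6], [4,6,8]

so the chain groups are C_0 ≅ Z^9, C_1 ≅ Z^27, C_2 ≅ Z^18.

∂_1: C_1 → C_0 maps an edge to its endpoints' difference, ∂[p,q] = q − p.
This gives a 9×27 integer matrix of rank 8; reducing to Smith normal form yields diagonal entries (1,1,1,1,1,1,1,1).

The boundary map ∂_2: C_2 → C_1 acts by ∂[p,q,r] = [q,r] − [p,r] + [p,q]. For instance
  ∂[2,3,5] = [3,5] − [2,5] + [2,3],
  ∂[1,2,5] = [2,5] − [1,5] + [1,2].
The resulting 27×18 matrix has rank 18, and its Smith normal form has invariant factors (1,1,1,1,1,1,1,1,1,1,1,1,1,1,1,1,1,2).

From H_k ≅ ker(∂_k) / im(∂_{k+1}) we obtain:

  H_0: rank C_0 − rank ∂_1 = 9 − 8 = 1, and the invariant factors of ∂_1 are all 1, so H_0 ≅ Z.
  H_1: rank ker ∂_1 − rank ∂_2 = (27 − 8) − 18 = 1, and ∂_2 has invariant factor 2 > 1, so H_1 ≅ Z ⊕ Z/2.
  H_2: rank ker ∂_2 − rank ∂_3 = (18 − 18) − 0 = 0, and there is no ∂_3, so H_2 ≅ 0.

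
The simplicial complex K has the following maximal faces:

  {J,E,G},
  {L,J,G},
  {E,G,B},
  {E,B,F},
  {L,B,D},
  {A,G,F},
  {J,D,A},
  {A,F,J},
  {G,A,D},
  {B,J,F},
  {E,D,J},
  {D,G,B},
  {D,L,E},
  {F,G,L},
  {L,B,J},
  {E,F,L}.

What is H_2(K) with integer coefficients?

H_2 = Z.

Order the vertices as A < B < D < E < F < G < J < L. Listing each simplex with vertices in this order, K has dimension 2 with simplices:

  0-simplices (8): A, B, D, E, F, G, J, L
  1-simplices (24): AD, AF, AG, AJ, BD, BE, BF, BG, BJ, BL, DE, DG, DJ, DL, EF, EG, EJ, EL, FG, FJ, FL, GJ, GL, JL
  2-simplices (16): ADG, ADJ, AFG, AFJ, BDG, BDL, BEF, BEG, BFJ, BJL, DEJ, DEL, EFL, EGJ, FGL, GJL

Hence C_0 ≅ Z^8, C_1 ≅ Z^24, C_2 ≅ Z^16.

Boundary ∂_1: C_1 → C_0 is given by ∂[p,q] = [q] − [p].
This gives a 8×24 integer matrix of rank 7; reducing to Smith normal form yields diagonal entries (1,1,1,1,1,1,1).

Boundary ∂_2: C_2 → C_1 sends each 2-simplex [p,q,r] to [q,r] − [p,r] + [p,q]. For instance
  ∂BFJ = FJ − BJ + BF,
  ∂GJL = JL − GL + GJ.
The resulting 24×16 matrix has rank 15, and its Smith normal form has invariant factors (1,1,1,1,1,1,1,1,1,1,1,1,1,1,1).

Reading off H_k = ker ∂_k / im ∂_{k+1}:

  H_2: rank ker ∂_2 − rank ∂_3 = (16 − 15) − 0 = 1, and there is no ∂_3, so H_2 ≅ Z.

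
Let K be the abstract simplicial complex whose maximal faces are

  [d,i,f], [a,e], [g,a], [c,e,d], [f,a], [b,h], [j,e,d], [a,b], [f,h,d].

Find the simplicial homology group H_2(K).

H_2 = 0.

K has 10 vertices, 15 edges, 4 triangles.
rank ∂_2 = 4, rank ∂_3 = 0 ⇒ b_2 = 4 − 4 − 0 = 0. So H_2 = 0.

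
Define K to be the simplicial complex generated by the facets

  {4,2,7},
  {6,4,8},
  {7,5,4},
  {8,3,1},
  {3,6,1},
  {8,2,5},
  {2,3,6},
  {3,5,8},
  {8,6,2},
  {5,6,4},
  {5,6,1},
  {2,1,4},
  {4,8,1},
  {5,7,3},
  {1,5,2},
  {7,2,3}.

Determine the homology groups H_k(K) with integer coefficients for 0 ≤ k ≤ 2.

Take the total order 1 < 2 < 3 < 4 < 5 < 6 < 7 < 8 on the vertex set. Then K (dimension 2) consists of the simplices:

  0-simplices (8): [1], [2], [3], [4], [5], [6], [7], [8]
  1-simplices (24): (24 of them)
  2-simplices (16): [1,2,4], [1,2,5], [1,3,6], [1,3,8], [1,4,8], [1,5,6], [2,3,6], [2,3,7], [2,4,7], [2,5,8], [2,6,8], [3,5,7], [3,5,8], [4,5,6], [4,5,7], [4,6,8]

Hence C_0 ≅ Z^8, C_1 ≅ Z^24, C_2 ≅ Z^16.

∂_1: C_1 → C_0 maps an edge to its endpoints' difference, ∂[p,q] = q − p. For instance
  ∂[4,5] = [5] − [4].
This gives a 8×24 integer matrix of rank 7; reducing to Smith normal form yields diagonal entries (1,1,1,1,1,1,1).

∂_2: C_2 → C_1 acts by ∂[p,q,r] = [q,r] − [p,r] + [p,q]. For instance
  ∂[1,2,4] = [2,4] − [1,4] + [1,2],
  ∂[4,6,8] = [6,8] − [4,8] + [4,6].
The 24×16 boundary matrix has rank 15 and Smith normal form diag(1,1,1,1,1,1,1,1,1,1,1,1,1,1,1).

From H_k ≅ ker(∂_k) / im(∂_{k+1}) we obtain:

  H_0: rank C_0 − rank ∂_1 = 8 − 7 = 1, and the invariant factors of ∂_1 are all 1, so H_0 = Z.
  H_1: rank ker ∂_1 − rank ∂_2 = (24 − 7) − 15 = 2, and the invariant factors of ∂_2 are all 1, so H_1 = Z^2.
  H_2: rank ker ∂_2 − rank ∂_3 = (16 − 15) − 0 = 1, and there is no ∂_3, so H_2 = Z.

(K is a triangulation of the torus T^2.)

H_0 ≅ Z,  H_1 ≅ Z^2,  H_2 ≅ Z.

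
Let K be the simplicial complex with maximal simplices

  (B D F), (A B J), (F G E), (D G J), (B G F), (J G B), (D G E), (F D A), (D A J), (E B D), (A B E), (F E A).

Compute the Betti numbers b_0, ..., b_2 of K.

Fix the vertex order A < B < D < E < F < G < J and write every simplex with vertices in increasing order. Then dim K = 2 and the simplices of K are:

  0-simplices (7): A, B, D, E, F, G, J
  1-simplices (18): AB, AD, AE, AF, AJ, BD, BE, BF, BG, BJ, DE, DF, DG, DJ, EF, EG, FG, GJ
  2-simplices (12): ABE, ABJ, ADF, ADJ, AEF, BDE, BDF, BFG, BGJ, DEG, DGJ, EFG

Hence C_0 ≅ Z^7, C_1 ≅ Z^18, C_2 ≅ Z^12.

Boundary ∂_1: C_1 → C_0 maps an edge to its endpoints' difference, ∂[p,q] = q − p. For instance
  ∂BD = D − B.
This gives a 7×18 integer matrix of rank 6; reducing to Smith normal form yields diagonal entries (1,1,1,1,1,1).

Boundary ∂_2: C_2 → C_1 sends each 2-simplex [p,q,r] to [q,r] − [p,r] + [p,q]. For instance
  ∂ADJ = DJ − AJ + AD,
  ∂ABE = BE − AE + AB.
This gives a 18×12 integer matrix of rank 12; reducing to Smith normal form yields diagonal entries (1,1,1,1,1,1,1,1,1,1,1,2).

From H_k ≅ ker(∂_k) / im(∂_{k+1}) we obtain:

  H_0: rank C_0 − rank ∂_1 = 7 − 6 = 1, and the invariant factors of ∂_1 are all 1, so H_0 ≅ Z.
  H_1: rank ker ∂_1 − rank ∂_2 = (18 − 6) − 12 = 0, and ∂_2 has invariant factor 2 > 1, so H_1 ≅ Z/2Z.
  H_2: rank ker ∂_2 − rank ∂_3 = (12 − 12) − 0 = 0, and there is no ∂_3, so H_2 ≅ 0.

As a check, the Euler characteristic is 7 − 18 + 12 = 1, which agrees with 1 − 0 + 0 = 1.
(K is a triangulation of the real projective plane RP^2.)

Hence the Betti numbers are b_0 = 1, b_1 = 0, b_2 = 0.

b_0 = 1, b_1 = 0, b_2 = 0.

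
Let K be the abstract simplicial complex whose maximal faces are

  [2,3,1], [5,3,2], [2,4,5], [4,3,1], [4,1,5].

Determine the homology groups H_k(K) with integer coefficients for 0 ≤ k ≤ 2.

Order the vertices as 1 < 2 < 3 < 4 < 5. Listing each simplex with vertices in this order, K has dimension 2 with simplices:

  0-simplices (5): [1], [2], [3], [4], [5]
  1-simplices (10): [1,2], [1,3], [1,4], [1,5], [2,3], [2,4], [2,5], [3,4], [3,5], [4,5]
  2-simplices (5): [1,2,3], [1,3,4], [1,4,5], [2,3,5], [2,4,5]

Hence C_0 ≅ Z^5, C_1 ≅ Z^10, C_2 ≅ Z^5.

∂_1: C_1 → C_0 maps an edge to its endpoints' difference, ∂[p,q] = q − p. For instance
  ∂[1,2] = [2] − [1].
The resulting 5×10 matrix has rank 4, and its Smith normal form has invariant factors (1,1,1,1).

Boundary ∂_2: C_2 → C_1 acts by ∂[p,q,r] = [q,r] − [p,r] + [p,q]. For instance
  ∂[2,3,5] = [3,5] − [2,5] + [2,3],
  ∂[1,3,4] = [3,4] − [1,4] + [1,3].
As a 10×5 matrix over Z this has rank 5, with invariant factors (1,1,1,1,1).

Computing H_k = (kernel of ∂_k) / (image of ∂_{k+1}):

  H_0: rank C_0 − rank ∂_1 = 5 − 4 = 1, and the invariant factors of ∂_1 are all 1, so H_0 ≅ Z.
  H_1: rank ker ∂_1 − rank ∂_2 = (10 − 4) − 5 = 1, and the invariant factors of ∂_2 are all 1, so H_1 ≅ Z.
  H_2: rank ker ∂_2 − rank ∂_3 = (5 − 5) − 0 = 0, and there is no ∂_3, so H_2 ≅ 0.

H_0 ≅ Z,  H_1 ≅ Z,  H_2 = 0.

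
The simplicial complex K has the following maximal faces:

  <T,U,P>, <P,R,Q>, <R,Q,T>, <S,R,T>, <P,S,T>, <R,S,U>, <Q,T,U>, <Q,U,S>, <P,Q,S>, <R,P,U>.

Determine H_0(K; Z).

H_0 ≅ Z.

K has 6 vertices, 15 edges, 10 triangles.
rank ∂_0 = 0, rank ∂_1 = 5 ⇒ b_0 = 6 − 0 − 5 = 1; all invariant factors of ∂_1 are 1 so no torsion. So H_0 ≅ Z.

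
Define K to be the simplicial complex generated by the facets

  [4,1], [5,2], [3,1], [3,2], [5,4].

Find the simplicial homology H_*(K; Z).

H_0 ≅ Z,  H_1 ≅ Z.

We work with the vertex ordering 1 < 2 < 3 < 4 < 5. The simplices of K, each written with vertices in increasing order, are:

  0-simplices (5): [1], [2], [3], [4], [5]
  1-simplices (5): [1,3], [1,4], [2,3], [2,5], [4,5]

Hence C_0 ≅ Z^5, C_1 ≅ Z^5.

The boundary map ∂_1: C_1 → C_0 sends each edge [p,q] (with p < q) to q − p. For instance
  ∂[2,5] = [5] − [2].
The resulting 5×5 matrix has rank 4, and its Smith normal form has invariant factors (1,1,1,1).

Now H_k = ker ∂_k / im ∂_{k+1}, so:

  H_0: rank C_0 − rank ∂_1 = 5 − 4 = 1, and the invariant factors of ∂_1 are all 1, so H_0 ≅ Z.
  H_1: rank ker ∂_1 − rank ∂_2 = (5 − 4) − 0 = 1, and there is no ∂_2, so H_1 ≅ Z.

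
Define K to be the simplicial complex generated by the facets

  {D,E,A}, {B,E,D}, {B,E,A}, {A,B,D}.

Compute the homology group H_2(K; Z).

Fix the vertex order A < B < D < E and write every simplex with vertices in increasing order. Then dim K = 2 and the simplices of K are:

  0-simplices (4): A, B, D, E
  1-simplices (6): AB, AD, AE, BD, BE, DE
  2-simplices (4): ABD, ABE, ADE, BDE

Hence C_0 ≅ Z^4, C_1 ≅ Z^6, C_2 ≅ Z^4.

∂_1: C_1 → C_0 maps an edge to its endpoints' difference, ∂[p,q] = q − p.
This gives a 4×6 integer matrix of rank 3; reducing to Smith normal form yields diagonal entries (1,1,1).

Boundary ∂_2: C_2 → C_1 acts by ∂[p,q,r] = [q,r] − [p,r] + [p,q]. For instance
  ∂ABD = BD − AD + AB,
  ∂ADE = DE − AE + AD.
This gives a 6×4 integer matrix of rank 3; reducing to Smith normal form yields diagonal entries (1,1,1).

Reading off H_k = ker ∂_k / im ∂_{k+1}:

  H_2: rank ker ∂_2 − rank ∂_3 = (4 − 3) − 0 = 1, and there is no ∂_3, so H_2 = Z.

H_2 ≅ Z.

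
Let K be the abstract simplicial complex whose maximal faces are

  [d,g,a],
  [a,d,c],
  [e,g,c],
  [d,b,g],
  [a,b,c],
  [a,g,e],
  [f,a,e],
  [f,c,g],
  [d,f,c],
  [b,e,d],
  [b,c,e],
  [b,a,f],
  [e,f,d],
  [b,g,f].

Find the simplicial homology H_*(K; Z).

We work with the vertex ordering a < b < c < d < e < f < g. The simplices of K, each written with vertices in increasing order, are:

  0-simplices (7): a, b, c, d, e, f, g
  1-simplices (21): ab, ac, ad, ae, af, ag, bc, bd, be, bf, bg, cd, ce, cf, cg, de, df, dg, ef, eg, fg
  2-simplices (14): abc, abf, acd, adg, aef, aeg, bce, bde, bdg, bfg, cdf, ceg, cfg, def

so the chain groups are C_0 ≅ Z^7, C_1 ≅ Z^21, C_2 ≅ Z^14.

∂_1: C_1 → C_0 maps an edge to its endpoints' difference, ∂[p,q] = q − p. For instance
  ∂de = e − d.
The 7×21 boundary matrix has rank 6 and Smith normal form diag(1,1,1,1,1,1).

The boundary map ∂_2: C_2 → C_1 acts by ∂[p,q,r] = [q,r] − [p,r] + [p,q]. For instance
  ∂cdf = df − cf + cd,
  ∂def = ef − df + de.
The 21×14 boundary matrix has rank 13 and Smith normal form diag(1,1,1,1,1,1,1,1,1,1,1,1,1).

Now H_k = ker ∂_k / im ∂_{k+1}, so:

  H_0: rank C_0 − rank ∂_1 = 7 − 6 = 1, and the invariant factors of ∂_1 are all 1, so H_0 ≅ Z.
  H_1: rank ker ∂_1 − rank ∂_2 = (21 − 6) − 13 = 2, and the invariant factors of ∂_2 are all 1, so H_1 ≅ Z^2.
  H_2: rank ker ∂_2 − rank ∂_3 = (14 − 13) − 0 = 1, and there is no ∂_3, so H_2 ≅ Z.

As a check, the Euler characteristic is 7 − 21 + 14 = 0, which agrees with 1 − 2 + 1 = 0.
(K is a triangulation of the torus T^2.)

H_0 ≅ Z,  H_1 ≅ Z^2,  H_2 ≅ Z.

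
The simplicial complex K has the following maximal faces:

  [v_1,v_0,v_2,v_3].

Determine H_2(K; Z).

H_2 ≅ 0.

Take the total order v_0 < v_1 < v_2 < v_3 on the vertex set. Then K (dimension 3) consists of the simplices:

  0-simplices (4): [v_0], [v_1], [v_2], [v_3]
  1-simplices (6): [v_0,v_1], [v_0,v_2], [v_0,v_3], [v_1,v_2], [v_1,v_3], [v_2,v_3]
  2-simplices (4): [v_0,v_1,v_2], [v_0,v_1,v_3], [v_0,v_2,v_3], [v_1,v_2,v_3]
  3-simplices (1): [v_0,v_1,v_2,v_3]

so the chain groups are C_0 ≅ Z^4, C_1 ≅ Z^6, C_2 ≅ Z^4, C_3 ≅ Z^1.

Boundary ∂_1: C_1 → C_0 is given by ∂[p,q] = [q] − [p].
The resulting 4×6 matrix has rank 3, and its Smith normal form has invariant factors (1,1,1).

The boundary map ∂_2: C_2 → C_1 sends each 2-simplex [p,q,r] to [q,r] − [p,r] + [p,q]. For instance
  ∂[v_0,v_2,v_3] = [v_2,v_3] − [v_0,v_3] + [v_0,v_2],
  ∂[v_0,v_1,v_3] = [v_1,v_3] − [v_0,v_3] + [v_0,v_1].
This gives a 6×4 integer matrix of rank 3; reducing to Smith normal form yields diagonal entries (1,1,1).

∂_3: C_3 → C_2 sends each 3-simplex σ to the alternating sum Σ_i (−1)^i (σ with its i-th vertex removed). For instance
  ∂[v_0,v_1,v_2,v_3] = [v_1,v_2,v_3] − [v_0,v_2,v_3] + [v_0,v_1,v_3] − [v_0,v_1,v_2].
The 4×1 boundary matrix has rank 1 and Smith normal form diag(1).

Computing H_k = (kernel of ∂_k) / (image of ∂_{k+1}):

  H_2: rank ker ∂_2 − rank ∂_3 = (4 − 3) − 1 = 0, and the invariant factors of ∂_3 are all 1, so H_2 ≅ 0.

(K is a triangulation of the 3-simplex.)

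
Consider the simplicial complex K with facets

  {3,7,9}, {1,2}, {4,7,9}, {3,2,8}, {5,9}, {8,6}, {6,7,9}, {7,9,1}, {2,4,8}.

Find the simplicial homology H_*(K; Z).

We work with the vertex ordering 1 < 2 < 3 < 4 < 5 < 6 < 7 < 8 < 9. The simplices of K, each written with vertices in increasing order, are:

  0-simplices (9): [1], [2], [3], [4], [5], [6], [7], [8], [9]
  1-simplices (17): [1,2], [1,7], [1,9], [2,3], [2,4], [2,8], [3,7], [3,8], [3,9], [4,7], [4,8], [4,9], [5,9], [6,7], [6,8], [6,9], [7,9]
  2-simplices (6): [1,7,9], [2,3,8], [2,4,8], [3,7,9], [4,7,9], [6,7,9]

so the chain groups are C_0 ≅ Z^9, C_1 ≅ Z^17, C_2 ≅ Z^6.

The boundary map ∂_1: C_1 → C_0 is given by ∂[p,q] = [q] − [p]. For instance
  ∂[4,8] = [8] − [4].
This gives a 9×17 integer matrix of rank 8; reducing to Smith normal form yields diagonal entries (1,1,1,1,1,1,1,1).

Boundary ∂_2: C_2 → C_1 maps a triangle to the signed sum of its edges. For instance
  ∂[6,7,9] = [7,9] − [6,9] + [6,7],
  ∂[2,4,8] = [4,8] − [2,8] + [2,4].
The 17×6 boundary matrix has rank 6 and Smith normal form diag(1,1,1,1,1,1).

Reading off H_k = ker ∂_k / im ∂_{k+1}:

  H_0: rank C_0 − rank ∂_1 = 9 − 8 = 1, and the invariant factors of ∂_1 are all 1, so H_0 ≅ Z.
  H_1: rank ker ∂_1 − rank ∂_2 = (17 − 8) − 6 = 3, and the invariant factors of ∂_2 are all 1, so H_1 ≅ Z^3.
  H_2: rank ker ∂_2 − rank ∂_3 = (6 − 6) − 0 = 0, and there is no ∂_3, so H_2 ≅ 0.

As a check, the Euler characteristic is 9 − 17 + 6 = -2, which agrees with 1 − 3 + 0 = -2.

H_0 = Z,  H_1 = Z^3,  H_2 = 0.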